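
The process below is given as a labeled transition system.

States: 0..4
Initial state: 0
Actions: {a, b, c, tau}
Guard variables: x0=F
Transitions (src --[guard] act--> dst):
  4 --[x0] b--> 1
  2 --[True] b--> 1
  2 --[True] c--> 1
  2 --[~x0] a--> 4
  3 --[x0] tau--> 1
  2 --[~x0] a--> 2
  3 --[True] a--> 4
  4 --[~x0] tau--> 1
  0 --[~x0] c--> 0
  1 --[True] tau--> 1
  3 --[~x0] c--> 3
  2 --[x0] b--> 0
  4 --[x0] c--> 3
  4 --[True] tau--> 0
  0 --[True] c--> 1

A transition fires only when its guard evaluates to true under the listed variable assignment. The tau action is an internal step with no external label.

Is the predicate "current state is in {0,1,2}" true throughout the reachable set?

Inv-set: {0,1,2}
Reach set: {0,1}
  0: ok
  1: ok

Answer: INVARIANT HOLDS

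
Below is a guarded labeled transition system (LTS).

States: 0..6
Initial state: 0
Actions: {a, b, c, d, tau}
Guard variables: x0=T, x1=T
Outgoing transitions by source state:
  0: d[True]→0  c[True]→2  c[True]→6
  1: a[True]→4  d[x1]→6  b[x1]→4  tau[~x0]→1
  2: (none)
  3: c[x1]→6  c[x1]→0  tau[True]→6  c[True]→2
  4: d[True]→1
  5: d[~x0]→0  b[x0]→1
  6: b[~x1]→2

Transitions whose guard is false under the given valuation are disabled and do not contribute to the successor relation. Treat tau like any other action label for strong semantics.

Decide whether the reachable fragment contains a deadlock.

Answer: DEADLOCK at state 2

Analysis:
R = {0,2,6}
  0: c→2  c→6  d→0  [3 exit(s)]
  2: ∅  [STUCK]
  6: ∅  [STUCK]
witness 2: c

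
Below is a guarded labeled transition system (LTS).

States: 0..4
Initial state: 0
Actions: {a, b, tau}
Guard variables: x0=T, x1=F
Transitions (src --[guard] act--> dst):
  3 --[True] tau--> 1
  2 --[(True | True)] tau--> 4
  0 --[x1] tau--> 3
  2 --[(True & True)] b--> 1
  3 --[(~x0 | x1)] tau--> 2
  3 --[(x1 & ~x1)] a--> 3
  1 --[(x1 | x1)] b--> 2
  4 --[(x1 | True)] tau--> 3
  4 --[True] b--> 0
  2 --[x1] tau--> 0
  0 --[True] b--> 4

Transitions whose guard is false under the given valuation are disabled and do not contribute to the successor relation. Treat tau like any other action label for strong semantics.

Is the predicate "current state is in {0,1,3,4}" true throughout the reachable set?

Safe = {0,1,3,4}
Reachable = {0,1,3,4}
  0: ✓
  1: ✓
  3: ✓
  4: ✓

Answer: INVARIANT HOLDS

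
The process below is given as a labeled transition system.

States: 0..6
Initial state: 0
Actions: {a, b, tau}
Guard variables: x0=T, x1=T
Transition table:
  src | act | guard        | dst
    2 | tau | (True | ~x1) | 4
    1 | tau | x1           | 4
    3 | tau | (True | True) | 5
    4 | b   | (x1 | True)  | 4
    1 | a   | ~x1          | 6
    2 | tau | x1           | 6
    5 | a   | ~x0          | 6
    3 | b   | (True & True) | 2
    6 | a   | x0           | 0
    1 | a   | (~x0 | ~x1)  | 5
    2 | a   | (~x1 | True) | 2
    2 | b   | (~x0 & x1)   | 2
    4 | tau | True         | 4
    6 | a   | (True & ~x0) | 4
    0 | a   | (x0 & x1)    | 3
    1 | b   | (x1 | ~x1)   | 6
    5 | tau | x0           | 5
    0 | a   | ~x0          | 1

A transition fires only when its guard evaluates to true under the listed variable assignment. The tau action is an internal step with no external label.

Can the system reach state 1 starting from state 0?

After dropping false guards: 12 live edges.
depth 0: {0}
depth 1: {3}  now seen {0,3}
depth 2: {2,5}  now seen {0,2,3,5}
depth 3: {4,6}  now seen {0,2,3,4,5,6}
Reachable = {0,2,3,4,5,6}

Answer: UNREACHABLE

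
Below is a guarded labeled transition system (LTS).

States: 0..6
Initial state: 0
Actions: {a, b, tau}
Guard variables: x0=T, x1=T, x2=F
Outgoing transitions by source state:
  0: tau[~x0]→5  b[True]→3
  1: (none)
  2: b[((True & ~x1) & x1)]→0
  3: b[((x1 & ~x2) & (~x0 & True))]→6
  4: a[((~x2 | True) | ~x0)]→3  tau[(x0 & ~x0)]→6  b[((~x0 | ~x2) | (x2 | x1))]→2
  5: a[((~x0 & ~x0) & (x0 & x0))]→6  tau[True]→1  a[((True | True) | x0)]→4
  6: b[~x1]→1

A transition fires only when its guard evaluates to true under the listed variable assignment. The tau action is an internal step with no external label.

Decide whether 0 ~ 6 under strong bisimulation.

Answer: NOT BISIMILAR

Analysis:
Bisimulation quotient by refinement:
  round 0: {{0,1,2,3,4,5,6}}
  round 1: {{0},{1,2,3,6},{4},{5}}
4 equivalence class(es) (converged in 2)
0∈{0}, 6∈{1,2,3,6}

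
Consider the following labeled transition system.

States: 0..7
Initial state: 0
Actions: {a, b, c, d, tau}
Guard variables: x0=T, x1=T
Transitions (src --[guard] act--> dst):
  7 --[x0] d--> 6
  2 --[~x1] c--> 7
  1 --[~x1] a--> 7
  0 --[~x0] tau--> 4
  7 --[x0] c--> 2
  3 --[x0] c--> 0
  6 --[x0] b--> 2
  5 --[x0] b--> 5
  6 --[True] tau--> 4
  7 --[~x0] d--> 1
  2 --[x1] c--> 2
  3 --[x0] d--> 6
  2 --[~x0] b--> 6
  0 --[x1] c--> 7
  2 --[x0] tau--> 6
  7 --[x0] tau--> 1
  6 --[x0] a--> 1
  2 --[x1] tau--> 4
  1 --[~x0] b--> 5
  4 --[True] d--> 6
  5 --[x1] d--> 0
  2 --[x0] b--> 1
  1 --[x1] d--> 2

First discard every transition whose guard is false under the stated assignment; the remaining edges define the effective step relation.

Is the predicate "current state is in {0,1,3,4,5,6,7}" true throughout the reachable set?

Answer: INVARIANT VIOLATED at state 2

Trace:
Allowed set {0,1,3,4,5,6,7}
R = {0,1,2,4,6,7}
  0: ok
  1: ok
  2: outside
  4: ok
  6: ok
  7: ok
witness against invariant: c·c → 2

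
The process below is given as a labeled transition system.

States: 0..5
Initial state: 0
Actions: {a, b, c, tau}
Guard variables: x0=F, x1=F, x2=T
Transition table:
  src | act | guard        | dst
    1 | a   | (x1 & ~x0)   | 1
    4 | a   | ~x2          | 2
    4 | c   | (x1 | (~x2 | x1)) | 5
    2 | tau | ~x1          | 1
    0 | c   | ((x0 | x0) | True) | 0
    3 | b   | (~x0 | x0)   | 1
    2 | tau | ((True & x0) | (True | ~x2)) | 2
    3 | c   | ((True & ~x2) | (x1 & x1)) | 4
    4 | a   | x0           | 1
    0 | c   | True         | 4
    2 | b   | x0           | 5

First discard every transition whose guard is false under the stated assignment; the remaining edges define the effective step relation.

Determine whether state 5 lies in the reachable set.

Answer: UNREACHABLE

Trace:
5 transition(s) survive guard evaluation.
Layer 0: {0}
Layer 1: {4}  total {0,4}
Reachable = {0,4}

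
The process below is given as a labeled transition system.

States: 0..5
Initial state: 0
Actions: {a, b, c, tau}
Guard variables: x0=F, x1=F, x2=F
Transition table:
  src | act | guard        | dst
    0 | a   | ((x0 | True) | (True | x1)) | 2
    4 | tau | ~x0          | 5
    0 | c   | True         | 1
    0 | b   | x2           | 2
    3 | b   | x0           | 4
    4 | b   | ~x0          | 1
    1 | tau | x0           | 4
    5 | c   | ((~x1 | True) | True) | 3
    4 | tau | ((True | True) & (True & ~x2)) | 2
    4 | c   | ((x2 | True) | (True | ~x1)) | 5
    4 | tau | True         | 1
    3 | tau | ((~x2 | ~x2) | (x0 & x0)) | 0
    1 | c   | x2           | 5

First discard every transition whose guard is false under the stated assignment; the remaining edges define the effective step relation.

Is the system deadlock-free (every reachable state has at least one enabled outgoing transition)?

Answer: DEADLOCK at state 1

Trace:
Reachable = {0,1,2}
  0: a→2  c→1  [2 exit(s)]
  1: ∅  [STUCK]
  2: ∅  [STUCK]
trace reaching 1: c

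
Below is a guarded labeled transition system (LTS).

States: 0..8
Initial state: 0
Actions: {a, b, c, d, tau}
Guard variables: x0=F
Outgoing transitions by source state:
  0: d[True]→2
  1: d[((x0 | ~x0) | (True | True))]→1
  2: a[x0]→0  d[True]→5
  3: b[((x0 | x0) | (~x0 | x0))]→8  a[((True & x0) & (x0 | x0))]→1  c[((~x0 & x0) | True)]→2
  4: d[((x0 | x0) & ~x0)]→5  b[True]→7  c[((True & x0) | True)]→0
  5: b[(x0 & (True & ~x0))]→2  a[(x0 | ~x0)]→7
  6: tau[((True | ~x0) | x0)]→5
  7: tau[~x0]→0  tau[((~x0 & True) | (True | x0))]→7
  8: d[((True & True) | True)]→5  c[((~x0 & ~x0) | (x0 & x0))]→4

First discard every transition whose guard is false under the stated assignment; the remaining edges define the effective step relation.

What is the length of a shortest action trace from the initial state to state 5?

Breadth-first toward 5:
  L0 = {0}
  L1 = {2}
  L2 = {5}
5 enters at depth 2; path d·d

Answer: 2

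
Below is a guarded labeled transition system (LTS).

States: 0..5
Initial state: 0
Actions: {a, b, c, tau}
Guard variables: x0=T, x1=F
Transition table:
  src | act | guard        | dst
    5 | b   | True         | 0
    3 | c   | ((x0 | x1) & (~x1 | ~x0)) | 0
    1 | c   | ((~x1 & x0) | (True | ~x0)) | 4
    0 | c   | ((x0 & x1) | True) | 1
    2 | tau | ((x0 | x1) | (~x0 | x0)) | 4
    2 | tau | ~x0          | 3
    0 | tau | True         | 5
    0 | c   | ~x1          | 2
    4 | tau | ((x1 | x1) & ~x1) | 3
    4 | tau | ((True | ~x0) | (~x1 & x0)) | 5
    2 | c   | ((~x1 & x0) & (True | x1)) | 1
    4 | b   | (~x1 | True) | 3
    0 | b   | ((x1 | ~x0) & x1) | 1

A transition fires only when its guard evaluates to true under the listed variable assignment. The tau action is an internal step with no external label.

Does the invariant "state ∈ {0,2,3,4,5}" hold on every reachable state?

Allowed set {0,2,3,4,5}
R = {0,1,2,3,4,5}
  0: safe
  1: VIOLATES
  2: safe
  3: safe
  4: safe
  5: safe
counterexample path to 1: c

Answer: INVARIANT VIOLATED at state 1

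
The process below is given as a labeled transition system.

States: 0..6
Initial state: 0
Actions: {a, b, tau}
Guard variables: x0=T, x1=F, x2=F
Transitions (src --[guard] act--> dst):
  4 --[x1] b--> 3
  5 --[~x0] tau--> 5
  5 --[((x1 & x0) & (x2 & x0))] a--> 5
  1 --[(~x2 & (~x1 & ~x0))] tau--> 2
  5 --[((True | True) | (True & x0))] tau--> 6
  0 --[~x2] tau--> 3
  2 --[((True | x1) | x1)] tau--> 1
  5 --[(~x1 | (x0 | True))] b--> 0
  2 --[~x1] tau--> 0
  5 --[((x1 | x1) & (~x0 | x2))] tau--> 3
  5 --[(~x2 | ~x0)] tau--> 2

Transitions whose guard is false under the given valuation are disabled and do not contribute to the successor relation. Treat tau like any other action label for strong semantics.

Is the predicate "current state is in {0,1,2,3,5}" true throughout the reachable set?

Safe = {0,1,2,3,5}
Reach set: {0,3}
  0: safe
  3: safe

Answer: INVARIANT HOLDS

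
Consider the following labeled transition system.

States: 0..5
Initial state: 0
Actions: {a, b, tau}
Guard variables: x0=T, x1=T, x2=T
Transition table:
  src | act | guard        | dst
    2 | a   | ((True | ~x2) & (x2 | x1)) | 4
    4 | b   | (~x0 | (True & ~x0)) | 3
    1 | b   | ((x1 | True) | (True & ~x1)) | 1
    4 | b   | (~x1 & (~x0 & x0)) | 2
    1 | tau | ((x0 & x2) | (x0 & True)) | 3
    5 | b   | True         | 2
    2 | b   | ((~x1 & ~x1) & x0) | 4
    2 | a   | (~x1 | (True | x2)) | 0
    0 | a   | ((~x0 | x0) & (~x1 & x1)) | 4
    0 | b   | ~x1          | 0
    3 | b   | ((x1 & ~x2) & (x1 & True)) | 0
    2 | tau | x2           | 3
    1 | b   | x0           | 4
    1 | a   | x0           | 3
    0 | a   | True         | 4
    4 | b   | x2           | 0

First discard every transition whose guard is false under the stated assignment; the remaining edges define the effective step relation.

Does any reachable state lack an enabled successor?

R = {0,4}
  0: a→4  [1 exit(s)]
  4: b→0  [1 exit(s)]

Answer: DEADLOCK-FREE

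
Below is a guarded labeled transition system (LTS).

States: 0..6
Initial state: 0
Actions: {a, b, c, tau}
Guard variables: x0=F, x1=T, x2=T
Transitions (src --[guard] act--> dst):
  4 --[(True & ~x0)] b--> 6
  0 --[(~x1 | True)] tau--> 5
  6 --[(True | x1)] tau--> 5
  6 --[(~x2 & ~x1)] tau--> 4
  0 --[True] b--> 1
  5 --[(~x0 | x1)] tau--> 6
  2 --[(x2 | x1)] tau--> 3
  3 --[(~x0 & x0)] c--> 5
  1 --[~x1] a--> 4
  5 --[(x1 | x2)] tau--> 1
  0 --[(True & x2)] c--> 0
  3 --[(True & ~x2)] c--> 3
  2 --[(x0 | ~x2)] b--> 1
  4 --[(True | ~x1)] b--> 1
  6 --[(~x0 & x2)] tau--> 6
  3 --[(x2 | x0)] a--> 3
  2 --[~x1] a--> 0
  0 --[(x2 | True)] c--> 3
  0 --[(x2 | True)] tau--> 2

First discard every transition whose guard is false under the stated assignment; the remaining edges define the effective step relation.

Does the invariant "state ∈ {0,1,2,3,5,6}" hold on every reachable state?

Answer: INVARIANT HOLDS

Working:
Allowed set {0,1,2,3,5,6}
Reach set: {0,1,2,3,5,6}
  0: ok
  1: ok
  2: ok
  3: ok
  5: ok
  6: ok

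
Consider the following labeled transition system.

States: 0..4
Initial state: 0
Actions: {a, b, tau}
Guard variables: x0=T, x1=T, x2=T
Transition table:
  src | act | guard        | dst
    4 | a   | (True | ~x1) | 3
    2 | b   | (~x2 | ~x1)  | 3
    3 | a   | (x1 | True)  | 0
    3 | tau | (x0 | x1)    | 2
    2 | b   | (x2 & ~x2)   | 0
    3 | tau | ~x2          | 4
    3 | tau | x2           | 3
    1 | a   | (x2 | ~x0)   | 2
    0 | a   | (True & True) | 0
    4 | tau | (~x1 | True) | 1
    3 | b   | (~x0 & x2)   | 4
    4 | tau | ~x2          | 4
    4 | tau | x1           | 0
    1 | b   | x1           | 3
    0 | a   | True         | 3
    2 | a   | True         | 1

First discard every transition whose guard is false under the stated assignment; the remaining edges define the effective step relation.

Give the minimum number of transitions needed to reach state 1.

Answer: 3

Working:
BFS to 1:
  Layer 0: {0}
  Layer 1: {3}
  Layer 2: {2}
  Layer 3: {1}
1 enters at depth 3; path a·tau·a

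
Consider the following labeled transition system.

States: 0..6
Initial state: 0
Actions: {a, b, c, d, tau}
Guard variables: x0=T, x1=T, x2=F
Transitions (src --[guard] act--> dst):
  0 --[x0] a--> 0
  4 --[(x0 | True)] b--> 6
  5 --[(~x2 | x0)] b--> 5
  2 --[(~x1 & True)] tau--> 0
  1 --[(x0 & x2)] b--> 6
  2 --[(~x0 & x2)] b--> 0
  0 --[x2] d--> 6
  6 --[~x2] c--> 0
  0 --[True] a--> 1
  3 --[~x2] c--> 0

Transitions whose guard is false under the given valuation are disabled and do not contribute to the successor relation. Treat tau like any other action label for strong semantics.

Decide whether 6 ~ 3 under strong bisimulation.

Answer: BISIMILAR

Working:
Bisimulation quotient by refinement:
  round 0: {{0,1,2,3,4,5,6}}
  round 1: {{0},{1,2},{3,6},{4,5}}
  round 2: {{0},{1,2},{3,6},{4},{5}}
stable after 3 split(s): 5 block(s)
6∈{3,6}, 3∈{3,6}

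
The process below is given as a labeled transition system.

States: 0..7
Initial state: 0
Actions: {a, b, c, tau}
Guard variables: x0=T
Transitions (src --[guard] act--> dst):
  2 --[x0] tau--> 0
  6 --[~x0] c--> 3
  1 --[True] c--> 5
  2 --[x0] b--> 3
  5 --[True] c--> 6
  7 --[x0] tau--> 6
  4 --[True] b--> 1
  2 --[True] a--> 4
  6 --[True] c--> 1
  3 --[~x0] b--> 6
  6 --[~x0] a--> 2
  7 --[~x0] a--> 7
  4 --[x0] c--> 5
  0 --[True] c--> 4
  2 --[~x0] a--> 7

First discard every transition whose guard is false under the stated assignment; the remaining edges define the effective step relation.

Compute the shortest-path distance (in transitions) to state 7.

Answer: UNREACHABLE

Trace:
Breadth-first toward 7:
  depth 0: {0}
  depth 1: {4}
  depth 2: {1,5}
  depth 3: {6}
7 never appears.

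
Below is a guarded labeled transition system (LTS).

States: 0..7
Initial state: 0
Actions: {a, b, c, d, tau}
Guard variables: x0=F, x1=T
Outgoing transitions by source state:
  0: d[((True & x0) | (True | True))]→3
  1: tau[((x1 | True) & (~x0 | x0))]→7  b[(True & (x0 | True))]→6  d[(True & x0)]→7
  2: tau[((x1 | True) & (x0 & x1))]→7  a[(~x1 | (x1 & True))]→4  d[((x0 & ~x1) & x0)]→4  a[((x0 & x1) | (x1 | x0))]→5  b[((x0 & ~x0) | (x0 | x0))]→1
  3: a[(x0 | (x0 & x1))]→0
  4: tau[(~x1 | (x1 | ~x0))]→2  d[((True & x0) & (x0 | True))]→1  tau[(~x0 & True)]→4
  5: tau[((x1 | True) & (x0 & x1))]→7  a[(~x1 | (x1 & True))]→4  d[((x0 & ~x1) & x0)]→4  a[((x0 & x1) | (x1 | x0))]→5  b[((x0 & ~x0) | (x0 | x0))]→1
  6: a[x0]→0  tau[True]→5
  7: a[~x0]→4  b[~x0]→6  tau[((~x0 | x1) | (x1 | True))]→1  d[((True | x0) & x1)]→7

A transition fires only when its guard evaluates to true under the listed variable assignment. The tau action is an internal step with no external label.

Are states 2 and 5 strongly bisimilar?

Compute ~ classes (split until stable):
  π0 = {{0,1,2,3,4,5,6,7}}
  π1 = {{0},{1},{2,5},{3},{4,6},{7}}
  π2 = {{0},{1},{2,5},{3},{4},{6},{7}}
7 equivalence class(es) (converged in 3)
class of 2: {2,5}; class of 5: {2,5}

Answer: BISIMILAR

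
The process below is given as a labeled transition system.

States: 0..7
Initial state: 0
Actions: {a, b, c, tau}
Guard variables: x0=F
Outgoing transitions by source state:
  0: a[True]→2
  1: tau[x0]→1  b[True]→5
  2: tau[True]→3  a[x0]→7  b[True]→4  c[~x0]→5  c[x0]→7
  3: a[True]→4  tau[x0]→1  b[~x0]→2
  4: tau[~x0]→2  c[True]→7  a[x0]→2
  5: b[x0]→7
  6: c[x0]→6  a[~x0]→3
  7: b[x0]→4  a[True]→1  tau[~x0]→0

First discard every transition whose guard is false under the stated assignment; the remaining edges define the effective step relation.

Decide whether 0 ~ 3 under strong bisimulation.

Answer: NOT BISIMILAR

Trace:
Bisimulation quotient by refinement:
  π0 = {{0,1,2,3,4,5,6,7}}
  π1 = {{0,6},{1},{2},{3},{4},{5},{7}}
  π2 = {{0},{1},{2},{3},{4},{5},{6},{7}}
8 equivalence class(es) (converged in 3)
[0]={0}  [3]={3}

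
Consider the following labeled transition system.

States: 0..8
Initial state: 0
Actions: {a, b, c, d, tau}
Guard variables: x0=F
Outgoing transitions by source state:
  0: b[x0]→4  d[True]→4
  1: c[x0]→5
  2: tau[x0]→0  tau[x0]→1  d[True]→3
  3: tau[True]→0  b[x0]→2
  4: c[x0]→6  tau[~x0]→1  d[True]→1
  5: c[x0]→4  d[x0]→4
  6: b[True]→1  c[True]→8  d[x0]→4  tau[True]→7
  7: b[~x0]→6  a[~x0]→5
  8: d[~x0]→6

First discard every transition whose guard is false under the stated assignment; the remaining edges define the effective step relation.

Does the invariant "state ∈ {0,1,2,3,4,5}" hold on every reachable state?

Answer: INVARIANT HOLDS

Trace:
Allowed set {0,1,2,3,4,5}
Reachable = {0,1,4}
  0: safe
  1: safe
  4: safe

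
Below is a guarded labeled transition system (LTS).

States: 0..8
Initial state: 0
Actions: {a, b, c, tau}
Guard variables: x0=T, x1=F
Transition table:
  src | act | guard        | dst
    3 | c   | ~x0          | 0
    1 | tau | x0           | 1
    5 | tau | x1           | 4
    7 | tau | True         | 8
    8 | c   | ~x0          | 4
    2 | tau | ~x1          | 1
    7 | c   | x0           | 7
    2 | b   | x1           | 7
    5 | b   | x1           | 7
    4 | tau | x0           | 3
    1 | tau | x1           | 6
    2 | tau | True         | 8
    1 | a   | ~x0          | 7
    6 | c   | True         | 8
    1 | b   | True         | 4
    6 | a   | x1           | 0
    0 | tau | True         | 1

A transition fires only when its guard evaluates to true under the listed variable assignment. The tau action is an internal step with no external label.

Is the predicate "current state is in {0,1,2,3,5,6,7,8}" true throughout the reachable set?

Answer: INVARIANT VIOLATED at state 4

Trace:
Safe = {0,1,2,3,5,6,7,8}
Reachable = {0,1,3,4}
  0: ✓
  1: ✓
  3: ✓
  4: ✗ unsafe
witness against invariant: tau·b → 4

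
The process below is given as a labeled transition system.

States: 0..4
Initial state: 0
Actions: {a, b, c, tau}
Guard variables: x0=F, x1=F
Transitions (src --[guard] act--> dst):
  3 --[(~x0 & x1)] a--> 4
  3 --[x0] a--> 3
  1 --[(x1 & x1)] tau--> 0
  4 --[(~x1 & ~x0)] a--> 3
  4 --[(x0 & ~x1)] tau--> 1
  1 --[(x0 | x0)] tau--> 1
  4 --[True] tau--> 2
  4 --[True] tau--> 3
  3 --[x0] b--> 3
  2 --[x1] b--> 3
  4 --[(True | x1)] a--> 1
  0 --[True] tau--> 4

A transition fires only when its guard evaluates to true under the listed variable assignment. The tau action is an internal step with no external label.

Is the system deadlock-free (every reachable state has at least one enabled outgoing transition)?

Reach set: {0,1,2,3,4}
  0: tau→4  [deg 1]
  1: ∅  [no exit]
  2: ∅  [no exit]
  3: ∅  [no exit]
  4: a→1  a→3  tau→2  tau→3  [deg 4]
witness 1: tau·a

Answer: DEADLOCK at state 1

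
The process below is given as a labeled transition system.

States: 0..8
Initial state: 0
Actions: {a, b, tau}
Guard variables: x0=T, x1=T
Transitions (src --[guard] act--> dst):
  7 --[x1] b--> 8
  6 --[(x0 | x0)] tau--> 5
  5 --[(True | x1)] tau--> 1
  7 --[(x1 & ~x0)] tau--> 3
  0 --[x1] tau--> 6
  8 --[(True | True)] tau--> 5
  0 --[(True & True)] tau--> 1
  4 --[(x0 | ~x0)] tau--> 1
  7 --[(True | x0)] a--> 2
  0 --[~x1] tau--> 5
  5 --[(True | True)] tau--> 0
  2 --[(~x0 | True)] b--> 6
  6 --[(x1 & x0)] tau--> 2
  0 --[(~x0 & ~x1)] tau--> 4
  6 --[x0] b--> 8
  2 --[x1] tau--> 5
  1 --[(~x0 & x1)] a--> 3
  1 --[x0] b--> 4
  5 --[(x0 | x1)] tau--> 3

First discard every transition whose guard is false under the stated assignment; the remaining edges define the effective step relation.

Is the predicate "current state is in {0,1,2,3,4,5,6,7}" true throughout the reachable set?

Answer: INVARIANT VIOLATED at state 8

Analysis:
Allowed set {0,1,2,3,4,5,6,7}
R = {0,1,2,3,4,5,6,8}
  0: ok
  1: ok
  2: ok
  3: ok
  4: ok
  5: ok
  6: ok
  8: VIOLATES
reach 8 via tau·b — violates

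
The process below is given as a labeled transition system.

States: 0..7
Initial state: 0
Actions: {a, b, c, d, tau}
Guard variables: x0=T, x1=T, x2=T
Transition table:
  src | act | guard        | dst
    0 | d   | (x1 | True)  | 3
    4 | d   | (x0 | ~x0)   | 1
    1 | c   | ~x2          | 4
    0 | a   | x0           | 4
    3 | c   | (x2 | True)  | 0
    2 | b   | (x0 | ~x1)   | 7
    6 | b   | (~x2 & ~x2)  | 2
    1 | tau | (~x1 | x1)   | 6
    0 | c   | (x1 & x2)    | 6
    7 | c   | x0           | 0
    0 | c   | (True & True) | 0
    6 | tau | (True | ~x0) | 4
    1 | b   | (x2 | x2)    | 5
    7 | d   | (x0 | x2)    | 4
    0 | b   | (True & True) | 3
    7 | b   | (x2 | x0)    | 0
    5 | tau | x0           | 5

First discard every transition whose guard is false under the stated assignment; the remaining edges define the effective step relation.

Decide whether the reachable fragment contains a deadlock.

Answer: DEADLOCK-FREE

Working:
Reach set: {0,1,3,4,5,6}
  0: a→4  b→3  c→0  c→6  d→3  [5 exit(s)]
  1: b→5  tau→6  [2 exit(s)]
  3: c→0  [1 exit(s)]
  4: d→1  [1 exit(s)]
  5: tau→5  [1 exit(s)]
  6: tau→4  [1 exit(s)]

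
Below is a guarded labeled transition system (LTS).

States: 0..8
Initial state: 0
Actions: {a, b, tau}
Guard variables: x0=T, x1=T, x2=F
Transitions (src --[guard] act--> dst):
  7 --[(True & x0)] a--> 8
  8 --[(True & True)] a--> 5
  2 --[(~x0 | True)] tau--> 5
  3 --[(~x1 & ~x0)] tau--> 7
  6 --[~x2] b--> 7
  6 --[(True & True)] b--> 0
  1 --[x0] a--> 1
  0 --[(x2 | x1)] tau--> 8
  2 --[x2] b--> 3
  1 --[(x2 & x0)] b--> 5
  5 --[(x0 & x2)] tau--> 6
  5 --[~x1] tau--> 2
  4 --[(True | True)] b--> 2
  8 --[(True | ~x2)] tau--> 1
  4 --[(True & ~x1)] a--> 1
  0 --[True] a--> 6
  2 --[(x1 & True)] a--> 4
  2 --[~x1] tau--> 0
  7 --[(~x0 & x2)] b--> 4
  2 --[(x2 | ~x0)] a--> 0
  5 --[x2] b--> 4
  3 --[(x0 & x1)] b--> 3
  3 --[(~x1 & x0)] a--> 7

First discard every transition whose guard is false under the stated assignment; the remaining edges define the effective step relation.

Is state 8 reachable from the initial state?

Answer: REACHABLE

Analysis:
12 transition(s) survive guard evaluation.
L0 = {0}
L1 = {6,8}  now seen {0,6,8}
L2 = {1,5,7}  now seen {0,1,5,6,7,8}
Reachable = {0,1,5,6,7,8}
Path to 8: tau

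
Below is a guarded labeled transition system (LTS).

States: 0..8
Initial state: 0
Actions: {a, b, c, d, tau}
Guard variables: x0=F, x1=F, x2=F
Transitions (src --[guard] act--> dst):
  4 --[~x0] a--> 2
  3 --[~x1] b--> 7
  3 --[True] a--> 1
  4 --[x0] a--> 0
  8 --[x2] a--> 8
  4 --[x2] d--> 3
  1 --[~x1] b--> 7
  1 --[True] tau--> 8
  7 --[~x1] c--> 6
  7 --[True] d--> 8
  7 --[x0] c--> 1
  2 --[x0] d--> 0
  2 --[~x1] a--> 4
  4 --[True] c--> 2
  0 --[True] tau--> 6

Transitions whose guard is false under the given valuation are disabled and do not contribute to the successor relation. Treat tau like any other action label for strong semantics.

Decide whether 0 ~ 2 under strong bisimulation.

Answer: NOT BISIMILAR

Analysis:
Compute ~ classes (split until stable):
  P[0] = {{0,1,2,3,4,5,6,7,8}}
  P[1] = {{0},{1},{2},{3},{4},{5,6,8},{7}}
Fixed point at round 2; 7 class(es).
[0]={0}  [2]={2}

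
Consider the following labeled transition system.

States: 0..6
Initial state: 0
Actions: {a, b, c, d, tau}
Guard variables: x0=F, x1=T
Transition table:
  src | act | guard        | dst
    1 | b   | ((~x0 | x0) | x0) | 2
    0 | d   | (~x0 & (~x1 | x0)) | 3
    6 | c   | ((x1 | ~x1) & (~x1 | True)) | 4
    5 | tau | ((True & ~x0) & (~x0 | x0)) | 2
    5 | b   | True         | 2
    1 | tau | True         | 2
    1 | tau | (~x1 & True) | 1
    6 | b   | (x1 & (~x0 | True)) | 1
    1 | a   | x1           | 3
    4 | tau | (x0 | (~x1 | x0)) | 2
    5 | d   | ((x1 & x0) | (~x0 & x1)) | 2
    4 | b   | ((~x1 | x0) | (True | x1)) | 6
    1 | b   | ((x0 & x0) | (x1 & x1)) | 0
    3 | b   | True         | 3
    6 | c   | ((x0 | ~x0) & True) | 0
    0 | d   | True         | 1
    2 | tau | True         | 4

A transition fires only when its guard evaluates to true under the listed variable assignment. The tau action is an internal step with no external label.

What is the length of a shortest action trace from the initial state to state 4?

BFS to 4:
  L0 = {0}
  L1 = {1}
  L2 = {2,3}
  L3 = {4}
first hit 4 at d=3 via d·b·tau

Answer: 3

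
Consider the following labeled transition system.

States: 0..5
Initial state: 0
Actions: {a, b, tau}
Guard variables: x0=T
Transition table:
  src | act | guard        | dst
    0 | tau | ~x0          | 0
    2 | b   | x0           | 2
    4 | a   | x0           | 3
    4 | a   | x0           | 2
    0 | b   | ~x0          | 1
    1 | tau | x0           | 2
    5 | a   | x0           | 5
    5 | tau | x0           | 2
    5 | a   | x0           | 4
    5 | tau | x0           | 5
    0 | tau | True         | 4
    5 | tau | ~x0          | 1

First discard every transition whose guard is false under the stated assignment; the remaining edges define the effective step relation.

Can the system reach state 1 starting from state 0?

Guard filter leaves 9 enabled edge(s).
depth 0: {0}
depth 1: {4}  now seen {0,4}
depth 2: {2,3}  now seen {0,2,3,4}
R = {0,2,3,4}

Answer: UNREACHABLE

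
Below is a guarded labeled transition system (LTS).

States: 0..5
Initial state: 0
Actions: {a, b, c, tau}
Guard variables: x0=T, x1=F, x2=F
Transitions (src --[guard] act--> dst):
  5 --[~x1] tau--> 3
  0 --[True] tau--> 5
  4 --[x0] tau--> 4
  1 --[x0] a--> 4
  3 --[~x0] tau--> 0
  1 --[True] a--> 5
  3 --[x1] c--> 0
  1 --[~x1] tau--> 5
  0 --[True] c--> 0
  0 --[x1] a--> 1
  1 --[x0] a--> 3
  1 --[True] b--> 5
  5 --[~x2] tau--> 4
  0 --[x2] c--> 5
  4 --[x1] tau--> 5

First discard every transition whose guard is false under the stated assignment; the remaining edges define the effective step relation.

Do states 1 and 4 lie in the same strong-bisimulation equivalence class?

Refine partition for ~:
  round 0: {{0,1,2,3,4,5}}
  round 1: {{0},{1},{2,3},{4,5}}
  round 2: {{0},{1},{2,3},{4},{5}}
5 equivalence class(es) (converged in 3)
class of 1: {1}; class of 4: {4}

Answer: NOT BISIMILAR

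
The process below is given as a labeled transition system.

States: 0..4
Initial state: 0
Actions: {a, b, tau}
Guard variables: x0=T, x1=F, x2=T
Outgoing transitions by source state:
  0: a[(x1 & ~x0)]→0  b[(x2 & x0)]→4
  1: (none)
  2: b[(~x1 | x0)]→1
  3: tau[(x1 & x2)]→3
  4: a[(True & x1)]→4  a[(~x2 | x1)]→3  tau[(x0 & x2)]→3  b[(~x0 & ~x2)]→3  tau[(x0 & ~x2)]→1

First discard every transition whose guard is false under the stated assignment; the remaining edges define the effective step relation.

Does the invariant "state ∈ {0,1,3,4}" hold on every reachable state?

Answer: INVARIANT HOLDS

Working:
Inv-set: {0,1,3,4}
Reachable = {0,3,4}
  0: safe
  3: safe
  4: safe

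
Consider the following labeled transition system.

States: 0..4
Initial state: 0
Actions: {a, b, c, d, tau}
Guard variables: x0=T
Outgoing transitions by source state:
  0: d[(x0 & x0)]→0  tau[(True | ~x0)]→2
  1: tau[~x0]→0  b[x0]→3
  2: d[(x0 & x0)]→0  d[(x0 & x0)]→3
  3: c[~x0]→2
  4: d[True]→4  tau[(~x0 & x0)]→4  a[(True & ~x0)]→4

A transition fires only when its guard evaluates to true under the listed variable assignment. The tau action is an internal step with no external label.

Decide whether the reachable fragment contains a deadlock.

Reach set: {0,2,3}
  0: d→0  tau→2  [deg 2]
  2: d→0  d→3  [deg 2]
  3: ∅  [deadlock]
witness 3: tau·d

Answer: DEADLOCK at state 3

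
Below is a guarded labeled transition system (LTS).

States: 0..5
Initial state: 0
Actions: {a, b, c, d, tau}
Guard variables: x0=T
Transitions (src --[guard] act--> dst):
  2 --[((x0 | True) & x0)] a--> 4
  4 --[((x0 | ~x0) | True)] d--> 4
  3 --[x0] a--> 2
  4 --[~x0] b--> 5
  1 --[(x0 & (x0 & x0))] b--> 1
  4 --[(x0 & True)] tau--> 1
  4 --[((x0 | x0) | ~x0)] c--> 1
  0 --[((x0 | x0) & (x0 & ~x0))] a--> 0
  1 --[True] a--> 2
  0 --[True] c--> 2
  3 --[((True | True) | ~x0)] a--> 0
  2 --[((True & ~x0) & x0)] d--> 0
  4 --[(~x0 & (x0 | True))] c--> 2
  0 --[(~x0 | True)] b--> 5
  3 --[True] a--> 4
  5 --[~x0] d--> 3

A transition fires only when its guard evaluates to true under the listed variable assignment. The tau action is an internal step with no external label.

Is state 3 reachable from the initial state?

Answer: UNREACHABLE

Working:
After dropping false guards: 11 live edges.
depth 0: {0}
depth 1: {2,5}  cumulative {0,2,5}
depth 2: {4}  cumulative {0,2,4,5}
depth 3: {1}  cumulative {0,1,2,4,5}
R = {0,1,2,4,5}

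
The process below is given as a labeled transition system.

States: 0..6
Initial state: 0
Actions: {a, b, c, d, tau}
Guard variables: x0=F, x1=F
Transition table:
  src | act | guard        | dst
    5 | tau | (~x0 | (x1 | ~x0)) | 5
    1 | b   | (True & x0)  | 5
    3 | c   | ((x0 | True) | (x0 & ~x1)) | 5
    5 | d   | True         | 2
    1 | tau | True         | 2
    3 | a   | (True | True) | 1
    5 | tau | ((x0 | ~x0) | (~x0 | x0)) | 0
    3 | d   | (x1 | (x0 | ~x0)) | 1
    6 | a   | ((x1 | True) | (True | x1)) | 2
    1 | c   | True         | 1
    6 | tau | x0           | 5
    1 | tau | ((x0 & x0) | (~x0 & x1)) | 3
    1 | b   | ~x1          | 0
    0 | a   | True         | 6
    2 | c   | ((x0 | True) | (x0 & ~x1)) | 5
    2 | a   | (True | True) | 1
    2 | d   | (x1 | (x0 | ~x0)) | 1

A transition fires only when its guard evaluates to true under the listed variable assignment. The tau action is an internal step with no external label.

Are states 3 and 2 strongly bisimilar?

Answer: BISIMILAR

Working:
Bisimulation quotient by refinement:
  round 0: {{0,1,2,3,4,5,6}}
  round 1: {{0,6},{1},{2,3},{4},{5}}
  round 2: {{0},{1},{2,3},{4},{5},{6}}
Fixed point at round 3; 6 class(es).
class of 3: {2,3}; class of 2: {2,3}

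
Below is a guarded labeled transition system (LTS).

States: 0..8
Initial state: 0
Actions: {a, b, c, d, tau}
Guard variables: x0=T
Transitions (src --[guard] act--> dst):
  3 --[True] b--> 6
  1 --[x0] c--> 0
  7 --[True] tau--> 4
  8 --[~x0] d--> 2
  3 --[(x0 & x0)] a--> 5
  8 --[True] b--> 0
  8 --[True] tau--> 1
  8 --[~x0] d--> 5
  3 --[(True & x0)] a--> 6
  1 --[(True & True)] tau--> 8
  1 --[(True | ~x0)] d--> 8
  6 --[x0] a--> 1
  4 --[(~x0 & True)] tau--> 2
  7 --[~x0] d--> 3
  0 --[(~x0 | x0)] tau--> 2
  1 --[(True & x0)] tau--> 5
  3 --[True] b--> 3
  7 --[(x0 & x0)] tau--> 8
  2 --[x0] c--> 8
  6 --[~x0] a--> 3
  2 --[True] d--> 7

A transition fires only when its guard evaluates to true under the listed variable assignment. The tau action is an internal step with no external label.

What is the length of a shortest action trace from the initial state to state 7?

Breadth-first toward 7:
  depth 0: {0}
  depth 1: {2}
  depth 2: {7,8}
depth(7)=2, e.g. tau·d

Answer: 2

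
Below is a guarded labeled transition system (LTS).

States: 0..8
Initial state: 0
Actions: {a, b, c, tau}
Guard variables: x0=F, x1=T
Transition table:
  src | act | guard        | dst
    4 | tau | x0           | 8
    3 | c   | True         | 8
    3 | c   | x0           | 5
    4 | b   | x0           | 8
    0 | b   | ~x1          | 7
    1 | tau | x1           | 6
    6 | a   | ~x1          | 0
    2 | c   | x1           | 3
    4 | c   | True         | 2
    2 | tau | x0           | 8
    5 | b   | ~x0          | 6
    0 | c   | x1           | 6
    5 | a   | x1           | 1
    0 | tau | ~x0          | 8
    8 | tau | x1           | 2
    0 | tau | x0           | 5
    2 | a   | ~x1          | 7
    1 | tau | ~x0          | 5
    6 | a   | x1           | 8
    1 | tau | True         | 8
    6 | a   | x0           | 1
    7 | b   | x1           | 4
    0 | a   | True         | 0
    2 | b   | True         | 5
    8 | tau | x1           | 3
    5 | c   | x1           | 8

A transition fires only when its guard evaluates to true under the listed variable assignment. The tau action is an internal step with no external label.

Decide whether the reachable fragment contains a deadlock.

Reachable = {0,1,2,3,5,6,8}
  0: a→0  c→6  tau→8  [deg 3]
  1: tau→5  tau→6  tau→8  [deg 3]
  2: b→5  c→3  [deg 2]
  3: c→8  [deg 1]
  5: a→1  b→6  c→8  [deg 3]
  6: a→8  [deg 1]
  8: tau→2  tau→3  [deg 2]

Answer: DEADLOCK-FREE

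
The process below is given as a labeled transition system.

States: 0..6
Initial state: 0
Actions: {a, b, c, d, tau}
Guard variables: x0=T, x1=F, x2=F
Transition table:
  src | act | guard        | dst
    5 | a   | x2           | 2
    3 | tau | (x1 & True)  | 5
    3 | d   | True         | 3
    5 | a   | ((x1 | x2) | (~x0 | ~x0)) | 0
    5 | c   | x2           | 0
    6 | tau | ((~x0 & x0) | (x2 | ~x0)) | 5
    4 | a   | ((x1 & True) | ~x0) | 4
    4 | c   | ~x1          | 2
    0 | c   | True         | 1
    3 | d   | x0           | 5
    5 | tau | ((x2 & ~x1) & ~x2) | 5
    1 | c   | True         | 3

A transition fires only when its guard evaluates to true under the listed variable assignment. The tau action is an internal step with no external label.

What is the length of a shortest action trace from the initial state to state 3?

Layered search for 3:
  depth 0: {0}
  depth 1: {1}
  depth 2: {3}
depth(3)=2, e.g. c·c

Answer: 2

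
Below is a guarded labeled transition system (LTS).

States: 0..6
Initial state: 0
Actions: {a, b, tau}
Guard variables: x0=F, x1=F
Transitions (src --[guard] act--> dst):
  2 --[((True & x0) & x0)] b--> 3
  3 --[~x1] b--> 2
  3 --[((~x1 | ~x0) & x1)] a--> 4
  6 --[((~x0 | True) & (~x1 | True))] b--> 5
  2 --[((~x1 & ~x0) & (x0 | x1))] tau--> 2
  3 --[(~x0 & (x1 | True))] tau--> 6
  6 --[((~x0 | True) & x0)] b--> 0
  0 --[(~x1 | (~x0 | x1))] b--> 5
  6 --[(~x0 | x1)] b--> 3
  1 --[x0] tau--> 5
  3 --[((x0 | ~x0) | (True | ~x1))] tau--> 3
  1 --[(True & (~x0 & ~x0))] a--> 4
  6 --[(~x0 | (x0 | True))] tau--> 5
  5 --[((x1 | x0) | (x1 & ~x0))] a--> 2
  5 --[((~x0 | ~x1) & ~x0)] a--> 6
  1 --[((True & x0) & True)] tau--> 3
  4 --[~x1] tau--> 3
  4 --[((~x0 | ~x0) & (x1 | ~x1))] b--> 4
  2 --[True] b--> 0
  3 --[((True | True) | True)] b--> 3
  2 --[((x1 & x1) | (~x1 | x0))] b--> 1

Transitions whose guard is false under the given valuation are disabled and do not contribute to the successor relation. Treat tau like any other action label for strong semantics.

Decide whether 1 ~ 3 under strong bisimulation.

Answer: NOT BISIMILAR

Working:
Refine partition for ~:
  π0 = {{0,1,2,3,4,5,6}}
  π1 = {{0,2},{1,5},{3,4,6}}
  π2 = {{0},{1,5},{2},{3},{4},{6}}
  π3 = {{0},{1},{2},{3},{4},{5},{6}}
7 equivalence class(es) (converged in 4)
class of 1: {1}; class of 3: {3}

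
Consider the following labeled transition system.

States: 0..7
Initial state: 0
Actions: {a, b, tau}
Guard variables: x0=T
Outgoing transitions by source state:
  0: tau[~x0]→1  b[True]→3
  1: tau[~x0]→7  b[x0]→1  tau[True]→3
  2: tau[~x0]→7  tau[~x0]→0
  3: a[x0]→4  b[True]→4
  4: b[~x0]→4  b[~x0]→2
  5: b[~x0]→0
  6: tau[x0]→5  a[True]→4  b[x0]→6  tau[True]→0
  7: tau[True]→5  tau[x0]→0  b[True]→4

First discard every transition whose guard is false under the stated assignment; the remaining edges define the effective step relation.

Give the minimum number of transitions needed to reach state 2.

Answer: UNREACHABLE

Analysis:
BFS to 2:
  Layer 0: {0}
  Layer 1: {3}
  Layer 2: {4}
2 never appears.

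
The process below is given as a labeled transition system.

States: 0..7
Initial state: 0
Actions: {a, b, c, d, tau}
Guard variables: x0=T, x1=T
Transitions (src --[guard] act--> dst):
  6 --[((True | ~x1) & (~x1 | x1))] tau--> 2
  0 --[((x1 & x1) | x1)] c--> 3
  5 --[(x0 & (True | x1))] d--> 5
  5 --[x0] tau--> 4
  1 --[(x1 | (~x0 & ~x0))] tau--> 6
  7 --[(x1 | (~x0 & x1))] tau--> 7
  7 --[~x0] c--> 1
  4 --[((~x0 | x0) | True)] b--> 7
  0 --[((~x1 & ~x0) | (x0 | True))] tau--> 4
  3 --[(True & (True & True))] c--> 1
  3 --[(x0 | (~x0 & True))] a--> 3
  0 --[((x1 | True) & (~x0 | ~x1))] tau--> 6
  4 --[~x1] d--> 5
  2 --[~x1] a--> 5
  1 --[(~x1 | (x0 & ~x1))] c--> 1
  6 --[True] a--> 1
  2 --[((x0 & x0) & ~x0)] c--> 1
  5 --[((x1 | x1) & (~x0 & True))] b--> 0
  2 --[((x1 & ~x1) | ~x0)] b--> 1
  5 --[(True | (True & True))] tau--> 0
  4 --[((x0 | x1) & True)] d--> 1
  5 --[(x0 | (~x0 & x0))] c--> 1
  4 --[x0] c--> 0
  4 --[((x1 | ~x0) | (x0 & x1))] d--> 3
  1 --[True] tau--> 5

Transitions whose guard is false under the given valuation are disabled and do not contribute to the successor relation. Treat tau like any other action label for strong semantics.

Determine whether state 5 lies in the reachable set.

Answer: REACHABLE

Analysis:
Guard filter leaves 17 enabled edge(s).
depth 0: {0}
depth 1: {3,4}  total {0,3,4}
depth 2: {1,7}  total {0,1,3,4,7}
depth 3: {5,6}  total {0,1,3,4,5,6,7}
depth 4: {2}  total {0,1,2,3,4,5,6,7}
R = {0,1,2,3,4,5,6,7}
trace reaching 5: c·c·tau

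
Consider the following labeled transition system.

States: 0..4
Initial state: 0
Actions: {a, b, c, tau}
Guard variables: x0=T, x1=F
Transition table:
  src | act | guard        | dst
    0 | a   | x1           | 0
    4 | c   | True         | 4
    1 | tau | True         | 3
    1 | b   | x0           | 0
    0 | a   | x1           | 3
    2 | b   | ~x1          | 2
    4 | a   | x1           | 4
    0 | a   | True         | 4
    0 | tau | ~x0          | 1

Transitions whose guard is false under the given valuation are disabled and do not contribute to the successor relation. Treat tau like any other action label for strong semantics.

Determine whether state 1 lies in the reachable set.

Answer: UNREACHABLE

Trace:
Guard filter leaves 5 enabled edge(s).
Layer 0: {0}
Layer 1: {4}  total {0,4}
Reachable = {0,4}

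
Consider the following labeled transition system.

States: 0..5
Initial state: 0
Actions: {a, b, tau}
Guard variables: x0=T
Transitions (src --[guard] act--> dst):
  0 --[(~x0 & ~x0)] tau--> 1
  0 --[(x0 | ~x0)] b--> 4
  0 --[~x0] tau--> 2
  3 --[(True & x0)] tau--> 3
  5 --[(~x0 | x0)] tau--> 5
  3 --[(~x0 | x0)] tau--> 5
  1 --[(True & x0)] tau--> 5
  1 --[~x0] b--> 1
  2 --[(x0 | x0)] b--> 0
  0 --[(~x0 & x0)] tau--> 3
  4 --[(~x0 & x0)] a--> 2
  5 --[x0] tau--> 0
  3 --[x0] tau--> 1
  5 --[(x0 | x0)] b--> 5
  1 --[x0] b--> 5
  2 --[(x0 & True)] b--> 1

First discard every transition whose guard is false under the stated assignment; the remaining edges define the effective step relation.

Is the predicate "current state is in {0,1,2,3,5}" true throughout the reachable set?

Answer: INVARIANT VIOLATED at state 4

Trace:
Safe = {0,1,2,3,5}
Reachable = {0,4}
  0: ✓
  4: VIOLATES
counterexample path to 4: b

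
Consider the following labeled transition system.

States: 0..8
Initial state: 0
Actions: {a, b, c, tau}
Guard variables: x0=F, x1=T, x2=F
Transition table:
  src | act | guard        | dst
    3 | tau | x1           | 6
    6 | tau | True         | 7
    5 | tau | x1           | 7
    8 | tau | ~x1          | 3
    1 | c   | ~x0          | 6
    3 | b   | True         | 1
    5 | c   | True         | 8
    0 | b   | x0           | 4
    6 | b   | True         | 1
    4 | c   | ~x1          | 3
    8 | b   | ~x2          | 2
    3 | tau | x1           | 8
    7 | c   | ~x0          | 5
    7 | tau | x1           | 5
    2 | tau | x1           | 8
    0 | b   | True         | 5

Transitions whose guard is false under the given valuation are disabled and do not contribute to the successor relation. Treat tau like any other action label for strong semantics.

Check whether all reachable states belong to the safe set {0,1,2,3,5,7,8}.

Inv-set: {0,1,2,3,5,7,8}
Reachable = {0,2,5,7,8}
  0: safe
  2: safe
  5: safe
  7: safe
  8: safe

Answer: INVARIANT HOLDS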